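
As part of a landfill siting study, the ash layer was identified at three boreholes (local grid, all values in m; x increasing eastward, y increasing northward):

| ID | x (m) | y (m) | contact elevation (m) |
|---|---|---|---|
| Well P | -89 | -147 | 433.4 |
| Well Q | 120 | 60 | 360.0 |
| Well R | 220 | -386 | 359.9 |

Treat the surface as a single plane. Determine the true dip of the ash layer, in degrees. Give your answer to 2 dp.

Two edge vectors: Well P→Well Q = (209, 207, -73.4), Well P→Well R = (309, -239, -73.5).
Normal n = (Well P→Well Q) × (Well P→Well R) = (-32757.1, -7319.1, -113914).
So ∂z/∂x = −n_x/n_z = −0.28756 and ∂z/∂y = −n_y/n_z = −0.06425.
Gradient magnitude |∇z| = √(a² + b²) = √(0.08269 + 0.00413) = 0.29465.
True dip = arctan(0.29465) = 16.42°, dipping toward ENE (azimuth ≈ 077°).

16.42°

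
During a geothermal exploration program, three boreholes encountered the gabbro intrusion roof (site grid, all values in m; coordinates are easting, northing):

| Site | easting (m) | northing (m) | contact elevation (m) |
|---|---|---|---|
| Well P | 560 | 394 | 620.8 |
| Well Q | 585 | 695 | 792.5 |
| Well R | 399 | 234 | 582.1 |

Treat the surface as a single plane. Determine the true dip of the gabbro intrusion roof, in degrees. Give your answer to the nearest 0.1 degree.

Let the plane be z = a·easting + b·northing + c.
Well Q−Well P: 25a + 301b = 171.7;  Well R−Well P: −161a − 160b = −38.7.
Solving gives a = −0.35589, b = 0.59999.
Gradient magnitude |∇z| = √(a² + b²) = √(0.12666 + 0.35999) = 0.69760.
True dip = arctan(0.69760) = 34.9°, dipping toward SSE (azimuth ≈ 149°).

34.9°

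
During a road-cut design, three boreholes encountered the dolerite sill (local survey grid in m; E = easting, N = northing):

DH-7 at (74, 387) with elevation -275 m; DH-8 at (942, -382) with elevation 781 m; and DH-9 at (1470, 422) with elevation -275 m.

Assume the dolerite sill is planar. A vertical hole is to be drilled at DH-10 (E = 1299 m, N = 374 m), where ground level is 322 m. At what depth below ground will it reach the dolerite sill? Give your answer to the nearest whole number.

Let the plane be z = a·E + b·N + c.
DH-8−DH-7: 868a − 769b = 1056;  DH-9−DH-7: 1396a + 35b = 0.
Solving gives a = 0.03348, b = −1.33542.
Then c = -275 − a·74 − b·387 = 239.33.
At (1299, 374): z_contact = 43.5 − 499.4 + 239.33 = -216.6 m.
Depth below ground = 322 − (-216.6) = 539 m.

539 m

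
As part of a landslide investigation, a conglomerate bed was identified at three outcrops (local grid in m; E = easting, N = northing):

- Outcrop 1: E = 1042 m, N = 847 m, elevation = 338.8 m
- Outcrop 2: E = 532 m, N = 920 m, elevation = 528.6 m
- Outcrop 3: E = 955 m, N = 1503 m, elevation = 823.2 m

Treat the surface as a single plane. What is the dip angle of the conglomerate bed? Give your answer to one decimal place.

37.0°

Let the plane be z = a·E + b·N + c.
Outcrop 2−Outcrop 1: −510a + 73b = 189.8;  Outcrop 3−Outcrop 1: −87a + 656b = 484.4.
Solving gives a = −0.27162, b = 0.70239.
Gradient magnitude |∇z| = √(a² + b²) = √(0.07378 + 0.49335) = 0.75308.
True dip = arctan(0.75308) = 37.0°, dipping toward SSE (azimuth ≈ 159°).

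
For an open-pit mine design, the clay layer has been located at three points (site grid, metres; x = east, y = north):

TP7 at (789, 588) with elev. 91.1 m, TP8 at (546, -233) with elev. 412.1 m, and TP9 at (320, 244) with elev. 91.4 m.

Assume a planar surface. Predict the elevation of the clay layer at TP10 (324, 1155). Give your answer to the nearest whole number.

Let the plane be z = a·x + b·y + c.
TP8−TP7: −243a − 821b = 321;  TP9−TP7: −469a − 344b = 0.3.
Solving gives a = 0.36548, b = −0.49916.
Then c = 91.1 − a·789 − b·588 = 96.24.
At (324, 1155): z = 118.4 − 576.5 + 96.24 = -361.9 m.

-362 m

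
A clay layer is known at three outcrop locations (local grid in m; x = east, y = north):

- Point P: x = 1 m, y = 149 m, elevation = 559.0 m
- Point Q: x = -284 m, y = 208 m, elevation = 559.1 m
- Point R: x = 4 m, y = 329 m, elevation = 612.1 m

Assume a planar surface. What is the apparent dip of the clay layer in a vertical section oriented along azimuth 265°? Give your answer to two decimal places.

Let the plane be z = a·x + b·y + c.
Point Q−Point P: −285a + 59b = 0.1;  Point R−Point P: 3a + 180b = 53.1.
Solving gives a = 0.06051, b = 0.29399.
Unit vector along 265° is (sin 265°, cos 265°) = (-0.9962, -0.0872).
Slope in that direction = a·(-0.9962) + b·(-0.0872) = −0.08590.
Apparent dip = arctan|0.08590| = 4.91° (true dip is 16.7°, so apparent ≤ true as expected).

4.91°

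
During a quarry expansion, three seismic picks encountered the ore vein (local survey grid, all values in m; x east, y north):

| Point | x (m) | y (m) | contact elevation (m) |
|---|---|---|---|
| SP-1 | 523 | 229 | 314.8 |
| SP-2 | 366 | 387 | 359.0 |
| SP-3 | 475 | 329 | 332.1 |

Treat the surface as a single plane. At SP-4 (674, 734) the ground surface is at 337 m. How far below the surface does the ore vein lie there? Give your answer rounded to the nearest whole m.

17 m

Let the plane be z = a·x + b·y + c.
SP-2−SP-1: −157a + 158b = 44.2;  SP-3−SP-1: −48a + 100b = 17.3.
Solving gives a = −0.20781, b = 0.07325.
Then c = 314.8 − a·523 − b·229 = 406.71.
At (674, 734): z_contact = −140.1 + 53.8 + 406.71 = 320.4 m.
Depth below ground = 337 − 320.4 = 17 m.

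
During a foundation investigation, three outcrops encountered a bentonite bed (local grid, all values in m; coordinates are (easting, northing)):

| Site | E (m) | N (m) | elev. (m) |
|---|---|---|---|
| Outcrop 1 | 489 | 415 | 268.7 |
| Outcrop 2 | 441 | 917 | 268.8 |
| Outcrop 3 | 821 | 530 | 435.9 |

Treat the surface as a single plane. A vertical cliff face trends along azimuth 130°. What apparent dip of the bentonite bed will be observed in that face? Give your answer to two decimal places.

18.95°

Two edge vectors: Outcrop 1→Outcrop 2 = (-48, 502, 0.1), Outcrop 1→Outcrop 3 = (332, 115, 167.2).
Normal n = (Outcrop 1→Outcrop 2) × (Outcrop 1→Outcrop 3) = (83922.9, 8058.8, -172184).
So ∂z/∂E = −n_x/n_z = 0.48740 and ∂z/∂N = −n_y/n_z = 0.04680.
Unit vector along 130° is (sin 130°, cos 130°) = (0.7660, -0.6428).
Slope in that direction = a·(0.7660) + b·(-0.6428) = 0.34329.
Apparent dip = arctan|0.34329| = 18.95° (true dip is 26.1°, so apparent ≤ true as expected).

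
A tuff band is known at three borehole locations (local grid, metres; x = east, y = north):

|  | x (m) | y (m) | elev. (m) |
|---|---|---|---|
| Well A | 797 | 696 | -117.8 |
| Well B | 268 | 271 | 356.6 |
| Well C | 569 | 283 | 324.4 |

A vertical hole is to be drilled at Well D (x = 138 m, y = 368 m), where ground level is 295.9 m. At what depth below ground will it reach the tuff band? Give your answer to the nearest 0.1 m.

31.1 m

Two edge vectors: Well A→Well B = (-529, -425, 474.4), Well A→Well C = (-228, -413, 442.2).
Normal n = (Well A→Well B) × (Well A→Well C) = (7992.2, 125760.6, 121577).
So ∂z/∂x = −n_x/n_z = −0.06574 and ∂z/∂y = −n_y/n_z = −1.03441.
Intercept c from Well A: -117.8 + 52.39 + 719.95 = 654.54.
At (138, 368): z_contact = −9.07 − 380.66 + 654.54 = 264.81 m.
Depth below ground = 295.9 − 264.81 = 31.1 m.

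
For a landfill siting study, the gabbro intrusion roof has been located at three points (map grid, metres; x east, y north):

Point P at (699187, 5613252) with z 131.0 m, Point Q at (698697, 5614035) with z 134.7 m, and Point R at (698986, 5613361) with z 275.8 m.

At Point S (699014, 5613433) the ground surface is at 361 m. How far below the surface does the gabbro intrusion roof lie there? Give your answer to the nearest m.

Two edge vectors: Point P→Point Q = (-490, 783, 3.7), Point P→Point R = (-201, 109, 144.8).
Normal n = (Point P→Point Q) × (Point P→Point R) = (112975.1, 70208.3, 103973).
So ∂z/∂x = −n_x/n_z = −1.08658113 and ∂z/∂y = −n_y/n_z = −0.67525511.
Intercept c from Point P: 131 + 759723.40 + 3790377.12 = 4550231.52.
At (699014, 5613433): z_contact = −759535.4 − 3790499.3 + 4550231.52 = 196.8 m.
Depth below ground = 361 − 196.8 = 164 m.

164 m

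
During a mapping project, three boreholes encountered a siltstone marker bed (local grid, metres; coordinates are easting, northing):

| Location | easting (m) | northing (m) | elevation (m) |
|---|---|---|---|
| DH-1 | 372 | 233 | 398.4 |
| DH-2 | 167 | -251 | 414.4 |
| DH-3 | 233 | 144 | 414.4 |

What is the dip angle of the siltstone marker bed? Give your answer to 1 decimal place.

7.4°

Let the plane be z = a·easting + b·northing + c.
DH-2−DH-1: −205a − 484b = 16;  DH-3−DH-1: −139a − 89b = 16.
Solving gives a = −0.12890, b = 0.02154.
Gradient magnitude |∇z| = √(a² + b²) = √(0.01661 + 0.00046) = 0.13068.
True dip = arctan(0.13068) = 7.4°, dipping toward E (azimuth ≈ 099°).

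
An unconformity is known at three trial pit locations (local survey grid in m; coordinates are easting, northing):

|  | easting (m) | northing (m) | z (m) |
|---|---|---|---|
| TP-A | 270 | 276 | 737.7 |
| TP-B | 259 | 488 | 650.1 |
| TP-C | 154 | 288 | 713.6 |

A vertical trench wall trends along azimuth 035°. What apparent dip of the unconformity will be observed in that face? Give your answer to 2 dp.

13.29°

Two edge vectors: TP-A→TP-B = (-11, 212, -87.6), TP-A→TP-C = (-116, 12, -24.1).
Normal n = (TP-A→TP-B) × (TP-A→TP-C) = (-4058, 9896.5, 24460).
So ∂z/∂easting = −n_x/n_z = 0.16590 and ∂z/∂northing = −n_y/n_z = −0.40460.
Unit vector along 035° is (sin 35°, cos 35°) = (0.5736, 0.8192).
Slope in that direction = a·(0.5736) + b·(0.8192) = −0.23627.
Apparent dip = arctan|0.23627| = 13.29° (true dip is 23.6°, so apparent ≤ true as expected).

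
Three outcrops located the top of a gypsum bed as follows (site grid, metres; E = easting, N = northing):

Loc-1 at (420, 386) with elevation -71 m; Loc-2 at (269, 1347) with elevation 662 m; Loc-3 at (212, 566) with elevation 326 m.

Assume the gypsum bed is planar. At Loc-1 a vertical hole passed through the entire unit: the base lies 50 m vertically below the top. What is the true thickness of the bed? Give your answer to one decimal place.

27.2 m

Let the plane be z = a·E + b·N + c.
Loc-2−Loc-1: −151a + 961b = 733;  Loc-3−Loc-1: −208a + 180b = 397.
Solving gives a = −1.44508, b = 0.53568.
|∇z| = √(a²+b²) = 1.54117, so dip δ = arctan(1.54117) = 57.02°.
True thickness = vertical thickness × cos δ = 50 × cos 57.02° = 27.2 m.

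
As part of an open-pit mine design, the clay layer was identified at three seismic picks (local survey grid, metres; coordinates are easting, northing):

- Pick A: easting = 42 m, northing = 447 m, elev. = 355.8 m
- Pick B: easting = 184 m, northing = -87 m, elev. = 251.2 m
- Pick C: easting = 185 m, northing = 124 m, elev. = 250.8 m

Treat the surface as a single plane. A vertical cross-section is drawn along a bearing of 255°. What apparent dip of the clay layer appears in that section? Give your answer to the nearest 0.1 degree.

35.2°

Two edge vectors: Pick A→Pick B = (142, -534, -104.6), Pick A→Pick C = (143, -323, -105).
Normal n = (Pick A→Pick B) × (Pick A→Pick C) = (22284.2, -47.8, 30496).
So ∂z/∂easting = −n_x/n_z = −0.73073 and ∂z/∂northing = −n_y/n_z = 0.00157.
Unit vector along 255° is (sin 255°, cos 255°) = (-0.9659, -0.2588).
Slope in that direction = a·(-0.9659) + b·(-0.2588) = 0.70542.
Apparent dip = arctan|0.70542| = 35.2° (true dip is 36.2°, so apparent ≤ true as expected).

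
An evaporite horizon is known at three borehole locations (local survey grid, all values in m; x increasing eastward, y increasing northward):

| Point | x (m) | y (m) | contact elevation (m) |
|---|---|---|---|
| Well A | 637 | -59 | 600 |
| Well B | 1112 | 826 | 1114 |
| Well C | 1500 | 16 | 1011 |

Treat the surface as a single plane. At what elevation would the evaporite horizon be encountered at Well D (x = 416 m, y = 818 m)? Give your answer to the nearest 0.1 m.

800.4 m

Let the plane be z = a·x + b·y + c.
Well B−Well A: 475a + 885b = 514;  Well C−Well A: 863a + 75b = 411.
Solving gives a = 0.446603, b = 0.341089.
Then c = 600 − a·637 − b·-59 = 335.64.
At (416, 818): z = 185.8 + 279.0 + 335.64 = 800.4 m.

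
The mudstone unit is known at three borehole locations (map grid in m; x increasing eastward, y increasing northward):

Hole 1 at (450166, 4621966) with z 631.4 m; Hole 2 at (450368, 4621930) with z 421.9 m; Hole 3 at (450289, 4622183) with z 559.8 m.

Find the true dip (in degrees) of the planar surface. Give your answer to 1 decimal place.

45.6°

Two edge vectors: Hole 1→Hole 2 = (202, -36, -209.5), Hole 1→Hole 3 = (123, 217, -71.6).
Normal n = (Hole 1→Hole 2) × (Hole 1→Hole 3) = (48039.1, -11305.3, 48262).
So ∂z/∂x = −n_x/n_z = −0.99538 and ∂z/∂y = −n_y/n_z = 0.23425.
Gradient magnitude |∇z| = √(a² + b²) = √(0.99078 + 0.05487) = 1.02257.
True dip = arctan(1.02257) = 45.6°, dipping toward ESE (azimuth ≈ 103°).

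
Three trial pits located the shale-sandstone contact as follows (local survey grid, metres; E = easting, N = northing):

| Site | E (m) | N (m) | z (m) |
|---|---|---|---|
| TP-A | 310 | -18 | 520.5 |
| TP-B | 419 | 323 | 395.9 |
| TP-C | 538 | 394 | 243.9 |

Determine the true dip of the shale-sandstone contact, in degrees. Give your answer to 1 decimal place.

Let the plane be z = a·E + b·N + c.
TP-B−TP-A: 109a + 341b = −124.6;  TP-C−TP-A: 228a + 412b = −276.6.
Solving gives a = −1.30893, b = 0.05300.
Gradient magnitude |∇z| = √(a² + b²) = √(1.71331 + 0.00281) = 1.31001.
True dip = arctan(1.31001) = 52.6°, dipping toward E (azimuth ≈ 092°).

52.6°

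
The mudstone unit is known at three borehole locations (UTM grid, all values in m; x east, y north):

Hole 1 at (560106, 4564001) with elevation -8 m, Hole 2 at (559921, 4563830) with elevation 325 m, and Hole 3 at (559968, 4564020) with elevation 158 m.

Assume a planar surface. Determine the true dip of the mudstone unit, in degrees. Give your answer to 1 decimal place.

Two edge vectors: Hole 1→Hole 2 = (-185, -171, 333), Hole 1→Hole 3 = (-138, 19, 166).
Normal n = (Hole 1→Hole 2) × (Hole 1→Hole 3) = (-34713, -15244, -27113).
So ∂z/∂x = −n_x/n_z = −1.28031 and ∂z/∂y = −n_y/n_z = −0.56224.
Gradient magnitude |∇z| = √(a² + b²) = √(1.63919 + 0.31611) = 1.39832.
True dip = arctan(1.39832) = 54.4°, dipping toward ENE (azimuth ≈ 066°).

54.4°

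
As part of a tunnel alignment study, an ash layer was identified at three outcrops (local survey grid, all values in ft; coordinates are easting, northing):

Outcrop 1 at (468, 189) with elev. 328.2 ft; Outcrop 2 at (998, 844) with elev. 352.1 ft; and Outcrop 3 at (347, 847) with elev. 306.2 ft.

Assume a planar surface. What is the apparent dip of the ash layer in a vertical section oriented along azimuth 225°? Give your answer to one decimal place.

2.0°

Let the plane be z = a·easting + b·northing + c.
Outcrop 2−Outcrop 1: 530a + 655b = 23.9;  Outcrop 3−Outcrop 1: −121a + 658b = −22.
Solving gives a = 0.07041, b = −0.02049.
Unit vector along 225° is (sin 225°, cos 225°) = (-0.7071, -0.7071).
Slope in that direction = a·(-0.7071) + b·(-0.7071) = −0.03530.
Apparent dip = arctan|0.03530| = 2.0° (true dip is 4.2°, so apparent ≤ true as expected).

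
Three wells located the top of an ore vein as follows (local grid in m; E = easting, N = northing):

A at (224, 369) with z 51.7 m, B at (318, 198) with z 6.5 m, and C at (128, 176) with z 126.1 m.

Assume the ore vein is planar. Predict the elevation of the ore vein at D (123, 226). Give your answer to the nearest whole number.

125 m

Two edge vectors: A→B = (94, -171, -45.2), A→C = (-96, -193, 74.4).
Normal n = (A→B) × (A→C) = (-21446, -2654.4, -34558).
So ∂z/∂E = −n_x/n_z = −0.62058 and ∂z/∂N = −n_y/n_z = −0.07681.
Intercept c from A: 51.7 + 139.01 + 28.34 = 219.05.
At (123, 226): z = −76.3 − 17.4 + 219.05 = 125.4 m.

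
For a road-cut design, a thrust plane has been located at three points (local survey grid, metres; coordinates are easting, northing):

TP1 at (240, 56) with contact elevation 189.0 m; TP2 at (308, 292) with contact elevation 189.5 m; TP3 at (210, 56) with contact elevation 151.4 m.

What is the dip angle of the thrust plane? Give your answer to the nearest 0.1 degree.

Two edge vectors: TP1→TP2 = (68, 236, 0.5), TP1→TP3 = (-30, 0, -37.6).
Normal n = (TP1→TP2) × (TP1→TP3) = (-8873.6, 2541.8, 7080).
So ∂z/∂easting = −n_x/n_z = 1.25333 and ∂z/∂northing = −n_y/n_z = −0.35901.
Gradient magnitude |∇z| = √(a² + b²) = √(1.57084 + 0.12889) = 1.30374.
True dip = arctan(1.30374) = 52.5°, dipping toward WNW (azimuth ≈ 286°).

52.5°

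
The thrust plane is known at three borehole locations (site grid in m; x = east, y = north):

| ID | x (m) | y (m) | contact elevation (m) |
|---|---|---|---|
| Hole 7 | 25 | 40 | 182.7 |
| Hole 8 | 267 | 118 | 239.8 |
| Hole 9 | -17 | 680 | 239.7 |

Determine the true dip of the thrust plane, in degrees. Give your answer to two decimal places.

Two edge vectors: Hole 7→Hole 8 = (242, 78, 57.1), Hole 7→Hole 9 = (-42, 640, 57).
Normal n = (Hole 7→Hole 8) × (Hole 7→Hole 9) = (-32098, -16192.2, 158156).
So ∂z/∂x = −n_x/n_z = 0.20295 and ∂z/∂y = −n_y/n_z = 0.10238.
Gradient magnitude |∇z| = √(a² + b²) = √(0.04119 + 0.01048) = 0.22731.
True dip = arctan(0.22731) = 12.81°, dipping toward WSW (azimuth ≈ 243°).

12.81°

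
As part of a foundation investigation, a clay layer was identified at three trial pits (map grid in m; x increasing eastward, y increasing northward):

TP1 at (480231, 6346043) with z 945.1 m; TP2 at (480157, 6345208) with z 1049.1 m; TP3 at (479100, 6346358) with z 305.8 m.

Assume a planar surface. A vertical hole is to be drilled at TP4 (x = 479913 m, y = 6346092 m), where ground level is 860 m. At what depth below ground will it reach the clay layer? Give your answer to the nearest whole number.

88 m

Two edge vectors: TP1→TP2 = (-74, -835, 104), TP1→TP3 = (-1131, 315, -639.3).
Normal n = (TP1→TP2) × (TP1→TP3) = (501055.5, -164932.2, -967695).
So ∂z/∂x = −n_x/n_z = 0.51778246 and ∂z/∂y = −n_y/n_z = −0.17043821.
Intercept c from TP1: 945.1 − 248655.19 + 1081608.19 = 833898.10.
At (479913, 6346092): z_contact = 248490.5 − 1081616.5 + 833898.10 = 772.1 m.
Depth below ground = 860 − 772.1 = 88 m.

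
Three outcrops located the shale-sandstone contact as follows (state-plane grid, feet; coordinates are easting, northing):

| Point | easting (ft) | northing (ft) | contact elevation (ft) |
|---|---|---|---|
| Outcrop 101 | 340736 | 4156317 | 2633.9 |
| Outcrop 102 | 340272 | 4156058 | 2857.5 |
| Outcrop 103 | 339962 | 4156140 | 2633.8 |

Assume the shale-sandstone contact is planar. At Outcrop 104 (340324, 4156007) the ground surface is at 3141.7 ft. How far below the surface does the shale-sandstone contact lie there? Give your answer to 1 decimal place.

Two edge vectors: Outcrop 101→Outcrop 102 = (-464, -259, 223.6), Outcrop 101→Outcrop 103 = (-774, -177, -0.1).
Normal n = (Outcrop 101→Outcrop 102) × (Outcrop 101→Outcrop 103) = (39603.1, -173112.8, -118338).
So ∂z/∂easting = −n_x/n_z = 0.334660887 and ∂z/∂northing = −n_y/n_z = −1.462867380.
Intercept c from Outcrop 101: 2633.9 − 114031.01 + 6080140.56 = 5968743.45.
At (340324, 4156007): z_contact = 113893.13 − 6079687.07 + 5968743.45 = 2949.51 ft.
Depth below ground = 3141.7 − 2949.51 = 192.2 ft.

192.2 ft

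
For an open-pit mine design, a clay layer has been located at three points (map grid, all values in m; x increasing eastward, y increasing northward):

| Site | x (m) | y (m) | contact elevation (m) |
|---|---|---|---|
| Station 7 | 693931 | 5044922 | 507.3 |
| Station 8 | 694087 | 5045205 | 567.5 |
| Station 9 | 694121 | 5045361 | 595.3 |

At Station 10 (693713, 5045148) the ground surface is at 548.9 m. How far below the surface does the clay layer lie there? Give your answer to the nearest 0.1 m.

29.0 m

Let the plane be z = a·x + b·y + c.
Station 8−Station 7: 156a + 283b = 60.2;  Station 9−Station 7: 190a + 439b = 88.
Solving gives a = 0.103561234, b = 0.155634090.
Then c = 507.3 − a·693931 − b·5044922 = −856518.90.
At (693713, 5045148): z_contact = 71841.77 + 785197.02 − 856518.90 = 519.90 m.
Depth below ground = 548.9 − 519.90 = 29.0 m.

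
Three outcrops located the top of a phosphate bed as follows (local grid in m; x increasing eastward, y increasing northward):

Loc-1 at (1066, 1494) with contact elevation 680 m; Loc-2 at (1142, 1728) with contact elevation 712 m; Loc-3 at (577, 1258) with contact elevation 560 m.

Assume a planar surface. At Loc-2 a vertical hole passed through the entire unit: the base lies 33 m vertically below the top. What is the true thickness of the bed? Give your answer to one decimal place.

32.2 m

Two edge vectors: Loc-1→Loc-2 = (76, 234, 32), Loc-1→Loc-3 = (-489, -236, -120).
Normal n = (Loc-1→Loc-2) × (Loc-1→Loc-3) = (-20528, -6528, 96490).
So ∂z/∂x = −n_x/n_z = 0.21275 and ∂z/∂y = −n_y/n_z = 0.06765.
|∇z| = √(a²+b²) = 0.22325, so dip δ = arctan(0.22325) = 12.58°.
True thickness = vertical thickness × cos δ = 33 × cos 12.58° = 32.2 m.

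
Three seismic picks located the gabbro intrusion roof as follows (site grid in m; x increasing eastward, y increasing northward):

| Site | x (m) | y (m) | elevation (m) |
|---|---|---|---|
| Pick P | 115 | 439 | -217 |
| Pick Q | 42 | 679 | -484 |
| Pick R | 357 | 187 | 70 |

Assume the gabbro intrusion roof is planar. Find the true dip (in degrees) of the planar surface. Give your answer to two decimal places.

47.75°

Let the plane be z = a·x + b·y + c.
Pick Q−Pick P: −73a + 240b = −267;  Pick R−Pick P: 242a − 252b = 287.
Solving gives a = 0.04022, b = −1.10027.
Gradient magnitude |∇z| = √(a² + b²) = √(0.00162 + 1.21059) = 1.10100.
True dip = arctan(1.10100) = 47.75°, dipping toward N (azimuth ≈ 358°).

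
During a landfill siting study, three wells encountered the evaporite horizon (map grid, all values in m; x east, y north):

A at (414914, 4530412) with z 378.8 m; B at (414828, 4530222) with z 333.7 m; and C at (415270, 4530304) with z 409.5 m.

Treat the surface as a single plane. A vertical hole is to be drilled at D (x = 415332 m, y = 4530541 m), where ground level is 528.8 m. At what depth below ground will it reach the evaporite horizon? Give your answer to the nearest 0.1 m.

Let the plane be z = a·x + b·y + c.
B−A: −86a − 190b = −45.1;  C−A: 356a − 108b = 30.7.
Solving gives a = 0.139140495, b = 0.174389039.
Then c = 378.8 − a·414914 − b·4530412 = −847406.73.
At (415332, 4530541): z_contact = 57789.50 + 790076.69 − 847406.73 = 459.46 m.
Depth below ground = 528.8 − 459.46 = 69.3 m.

69.3 m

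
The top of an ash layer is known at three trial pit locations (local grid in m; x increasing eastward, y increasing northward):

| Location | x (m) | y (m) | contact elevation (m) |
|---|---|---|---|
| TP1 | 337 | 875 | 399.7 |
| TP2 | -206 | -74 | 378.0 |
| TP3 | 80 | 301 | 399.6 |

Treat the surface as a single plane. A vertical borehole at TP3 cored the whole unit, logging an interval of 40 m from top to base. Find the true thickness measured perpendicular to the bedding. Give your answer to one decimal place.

Two edge vectors: TP1→TP2 = (-543, -949, -21.7), TP1→TP3 = (-257, -574, -0.1).
Normal n = (TP1→TP2) × (TP1→TP3) = (-12360.9, 5522.6, 67789).
So ∂z/∂x = −n_x/n_z = 0.18234 and ∂z/∂y = −n_y/n_z = −0.08147.
|∇z| = √(a²+b²) = 0.19972, so dip δ = arctan(0.19972) = 11.29°.
True thickness = vertical thickness × cos δ = 40 × cos 11.29° = 39.2 m.

39.2 m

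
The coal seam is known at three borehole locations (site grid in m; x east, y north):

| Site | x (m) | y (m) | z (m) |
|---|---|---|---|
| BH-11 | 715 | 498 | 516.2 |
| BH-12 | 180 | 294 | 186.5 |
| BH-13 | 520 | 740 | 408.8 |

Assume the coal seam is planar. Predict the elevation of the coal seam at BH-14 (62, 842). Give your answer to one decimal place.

Let the plane be z = a·x + b·y + c.
BH-12−BH-11: −535a − 204b = −329.7;  BH-13−BH-11: −195a + 242b = −107.4.
Solving gives a = 0.60087, b = 0.04037.
Then c = 516.2 − a·715 − b·498 = 66.48.
At (62, 842): z = 37.3 + 34.0 + 66.48 = 137.7 m.

137.7 m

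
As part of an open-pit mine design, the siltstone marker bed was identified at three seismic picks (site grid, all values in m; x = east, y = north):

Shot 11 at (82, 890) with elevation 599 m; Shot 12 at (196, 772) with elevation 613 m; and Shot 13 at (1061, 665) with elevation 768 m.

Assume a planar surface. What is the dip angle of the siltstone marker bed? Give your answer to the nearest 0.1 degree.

11.1°

Let the plane be z = a·x + b·y + c.
Shot 12−Shot 11: 114a − 118b = 14;  Shot 13−Shot 11: 979a − 225b = 169.
Solving gives a = 0.18684, b = 0.06187.
Gradient magnitude |∇z| = √(a² + b²) = √(0.03491 + 0.00383) = 0.19682.
True dip = arctan(0.19682) = 11.1°, dipping toward WSW (azimuth ≈ 252°).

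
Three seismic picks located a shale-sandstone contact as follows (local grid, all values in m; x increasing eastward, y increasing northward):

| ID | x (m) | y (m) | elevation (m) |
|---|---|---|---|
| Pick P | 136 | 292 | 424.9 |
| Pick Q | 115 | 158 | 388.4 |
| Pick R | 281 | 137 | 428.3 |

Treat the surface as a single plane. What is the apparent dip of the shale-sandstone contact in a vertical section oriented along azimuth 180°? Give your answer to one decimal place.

Two edge vectors: Pick P→Pick Q = (-21, -134, -36.5), Pick P→Pick R = (145, -155, 3.4).
Normal n = (Pick P→Pick Q) × (Pick P→Pick R) = (-6113.1, -5221.1, 22685).
So ∂z/∂x = −n_x/n_z = 0.26948 and ∂z/∂y = −n_y/n_z = 0.23016.
Unit vector along 180° is (sin 180°, cos 180°) = (0.0000, -1.0000).
Slope in that direction = a·(0.0000) + b·(-1.0000) = −0.23016.
Apparent dip = arctan|0.23016| = 13.0° (true dip is 19.5°, so apparent ≤ true as expected).

13.0°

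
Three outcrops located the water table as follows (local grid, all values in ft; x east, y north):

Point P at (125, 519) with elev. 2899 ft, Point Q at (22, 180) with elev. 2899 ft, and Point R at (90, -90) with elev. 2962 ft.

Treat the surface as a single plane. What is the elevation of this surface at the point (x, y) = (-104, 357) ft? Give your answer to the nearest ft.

Two edge vectors: Point P→Point Q = (-103, -339, 0), Point P→Point R = (-35, -609, 63).
Normal n = (Point P→Point Q) × (Point P→Point R) = (-21357, 6489, 50862).
So ∂z/∂x = −n_x/n_z = 0.41990 and ∂z/∂y = −n_y/n_z = −0.12758.
Intercept c from Point P: 2899 − 52.49 + 66.21 = 2912.73.
At (-104, 357): z = −43.7 − 45.5 + 2912.73 = 2823.5 ft.

2824 ft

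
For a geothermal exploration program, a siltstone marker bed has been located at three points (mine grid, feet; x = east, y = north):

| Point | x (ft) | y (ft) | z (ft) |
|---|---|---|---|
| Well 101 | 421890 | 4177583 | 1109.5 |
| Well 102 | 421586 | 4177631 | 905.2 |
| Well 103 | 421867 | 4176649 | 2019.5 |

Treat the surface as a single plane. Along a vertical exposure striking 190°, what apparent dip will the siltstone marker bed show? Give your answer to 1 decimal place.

41.4°

Two edge vectors: Well 101→Well 102 = (-304, 48, -204.3), Well 101→Well 103 = (-23, -934, 910).
Normal n = (Well 101→Well 102) × (Well 101→Well 103) = (-147136.2, 281338.9, 285040).
So ∂z/∂x = −n_x/n_z = 0.51619 and ∂z/∂y = −n_y/n_z = −0.98702.
Unit vector along 190° is (sin 190°, cos 190°) = (-0.1736, -0.9848).
Slope in that direction = a·(-0.1736) + b·(-0.9848) = 0.88238.
Apparent dip = arctan|0.88238| = 41.4° (true dip is 48.1°, so apparent ≤ true as expected).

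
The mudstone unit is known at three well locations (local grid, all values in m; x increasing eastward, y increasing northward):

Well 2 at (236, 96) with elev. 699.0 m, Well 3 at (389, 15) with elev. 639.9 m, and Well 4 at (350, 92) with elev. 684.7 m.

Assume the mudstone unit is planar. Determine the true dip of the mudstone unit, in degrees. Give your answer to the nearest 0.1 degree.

Two edge vectors: Well 2→Well 3 = (153, -81, -59.1), Well 2→Well 4 = (114, -4, -14.3).
Normal n = (Well 2→Well 3) × (Well 2→Well 4) = (921.9, -4549.5, 8622).
So ∂z/∂x = −n_x/n_z = −0.10692 and ∂z/∂y = −n_y/n_z = 0.52766.
Gradient magnitude |∇z| = √(a² + b²) = √(0.01143 + 0.27843) = 0.53839.
True dip = arctan(0.53839) = 28.3°, dipping toward SSE (azimuth ≈ 169°).

28.3°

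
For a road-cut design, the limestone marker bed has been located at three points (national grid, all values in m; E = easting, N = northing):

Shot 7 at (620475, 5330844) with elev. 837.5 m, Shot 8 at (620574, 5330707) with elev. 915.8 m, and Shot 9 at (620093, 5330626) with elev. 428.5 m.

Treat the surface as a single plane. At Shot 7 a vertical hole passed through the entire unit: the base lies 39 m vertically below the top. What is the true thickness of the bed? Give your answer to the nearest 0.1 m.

27.6 m

Two edge vectors: Shot 7→Shot 8 = (99, -137, 78.3), Shot 7→Shot 9 = (-382, -218, -409).
Normal n = (Shot 7→Shot 8) × (Shot 7→Shot 9) = (73102.4, 10580.4, -73916).
So ∂z/∂E = −n_x/n_z = 0.98899 and ∂z/∂N = −n_y/n_z = 0.14314.
|∇z| = √(a²+b²) = 0.99930, so dip δ = arctan(0.99930) = 44.98°.
True thickness = vertical thickness × cos δ = 39 × cos 44.98° = 27.6 m.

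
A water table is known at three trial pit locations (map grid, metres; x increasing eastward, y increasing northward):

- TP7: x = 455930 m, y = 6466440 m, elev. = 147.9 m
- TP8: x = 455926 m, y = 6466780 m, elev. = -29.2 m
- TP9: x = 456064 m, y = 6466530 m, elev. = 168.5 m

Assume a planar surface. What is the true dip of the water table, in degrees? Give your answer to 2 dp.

35.66°

Two edge vectors: TP7→TP8 = (-4, 340, -177.1), TP7→TP9 = (134, 90, 20.6).
Normal n = (TP7→TP8) × (TP7→TP9) = (22943, -23649, -45920).
So ∂z/∂x = −n_x/n_z = 0.49963 and ∂z/∂y = −n_y/n_z = −0.51500.
Gradient magnitude |∇z| = √(a² + b²) = √(0.24963 + 0.26523) = 0.71754.
True dip = arctan(0.71754) = 35.66°, dipping toward NW (azimuth ≈ 316°).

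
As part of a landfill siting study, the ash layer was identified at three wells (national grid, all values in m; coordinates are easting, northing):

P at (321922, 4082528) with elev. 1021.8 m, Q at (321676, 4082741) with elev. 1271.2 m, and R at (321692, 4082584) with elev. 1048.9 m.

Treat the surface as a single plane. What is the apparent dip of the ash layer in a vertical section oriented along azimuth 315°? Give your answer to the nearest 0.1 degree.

40.5°

Two edge vectors: P→Q = (-246, 213, 249.4), P→R = (-230, 56, 27.1).
Normal n = (P→Q) × (P→R) = (-8194.1, -50695.4, 35214).
So ∂z/∂easting = −n_x/n_z = 0.23269 and ∂z/∂northing = −n_y/n_z = 1.43964.
Unit vector along 315° is (sin 315°, cos 315°) = (-0.7071, 0.7071).
Slope in that direction = a·(-0.7071) + b·(0.7071) = 0.85344.
Apparent dip = arctan|0.85344| = 40.5° (true dip is 55.6°, so apparent ≤ true as expected).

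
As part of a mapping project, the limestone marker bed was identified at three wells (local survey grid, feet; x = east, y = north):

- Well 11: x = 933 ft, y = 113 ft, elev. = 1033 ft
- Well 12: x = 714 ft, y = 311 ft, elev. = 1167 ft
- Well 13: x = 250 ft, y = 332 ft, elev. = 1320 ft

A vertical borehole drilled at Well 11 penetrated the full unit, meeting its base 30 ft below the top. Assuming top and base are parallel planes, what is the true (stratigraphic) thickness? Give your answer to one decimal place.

27.3 ft

Let the plane be z = a·x + b·y + c.
Well 12−Well 11: −219a + 198b = 134;  Well 13−Well 11: −683a + 219b = 287.
Solving gives a = −0.31487, b = 0.32850.
|∇z| = √(a²+b²) = 0.45503, so dip δ = arctan(0.45503) = 24.47°.
True thickness = vertical thickness × cos δ = 30 × cos 24.47° = 27.3 ft.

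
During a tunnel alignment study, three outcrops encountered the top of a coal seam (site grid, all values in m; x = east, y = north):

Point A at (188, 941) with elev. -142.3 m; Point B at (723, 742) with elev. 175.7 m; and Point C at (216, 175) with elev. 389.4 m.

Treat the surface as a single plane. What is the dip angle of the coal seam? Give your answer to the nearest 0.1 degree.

37.3°

Two edge vectors: Point A→Point B = (535, -199, 318), Point A→Point C = (28, -766, 531.7).
Normal n = (Point A→Point B) × (Point A→Point C) = (137779.7, -275555.5, -404238).
So ∂z/∂x = −n_x/n_z = 0.34084 and ∂z/∂y = −n_y/n_z = −0.68167.
Gradient magnitude |∇z| = √(a² + b²) = √(0.11617 + 0.46467) = 0.76213.
True dip = arctan(0.76213) = 37.3°, dipping toward NNW (azimuth ≈ 333°).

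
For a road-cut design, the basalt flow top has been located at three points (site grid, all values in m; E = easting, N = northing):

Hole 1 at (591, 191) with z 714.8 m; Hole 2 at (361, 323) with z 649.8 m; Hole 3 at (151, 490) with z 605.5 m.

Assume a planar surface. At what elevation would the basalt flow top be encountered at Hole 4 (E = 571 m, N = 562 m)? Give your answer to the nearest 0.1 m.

Two edge vectors: Hole 1→Hole 2 = (-230, 132, -65), Hole 1→Hole 3 = (-440, 299, -109.3).
Normal n = (Hole 1→Hole 2) × (Hole 1→Hole 3) = (5007.4, 3461, -10690).
So ∂z/∂E = −n_x/n_z = 0.46842 and ∂z/∂N = −n_y/n_z = 0.32376.
Intercept c from Hole 1: 714.8 − 276.84 − 61.84 = 376.13.
At (571, 562): z = 267.5 + 182.0 + 376.13 = 825.5 m.

825.5 m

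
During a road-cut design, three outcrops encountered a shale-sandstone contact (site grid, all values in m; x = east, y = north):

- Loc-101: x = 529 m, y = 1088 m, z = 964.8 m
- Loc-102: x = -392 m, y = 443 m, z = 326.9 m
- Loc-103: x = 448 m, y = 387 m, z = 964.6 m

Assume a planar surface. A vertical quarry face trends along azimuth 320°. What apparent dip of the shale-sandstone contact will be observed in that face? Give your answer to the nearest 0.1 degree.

Let the plane be z = a·x + b·y + c.
Loc-102−Loc-101: −921a − 645b = −637.9;  Loc-103−Loc-101: −81a − 701b = −0.2.
Solving gives a = 0.75338, b = −0.08677.
Unit vector along 320° is (sin 320°, cos 320°) = (-0.6428, 0.7660).
Slope in that direction = a·(-0.6428) + b·(0.7660) = −0.55073.
Apparent dip = arctan|0.55073| = 28.8° (true dip is 37.2°, so apparent ≤ true as expected).

28.8°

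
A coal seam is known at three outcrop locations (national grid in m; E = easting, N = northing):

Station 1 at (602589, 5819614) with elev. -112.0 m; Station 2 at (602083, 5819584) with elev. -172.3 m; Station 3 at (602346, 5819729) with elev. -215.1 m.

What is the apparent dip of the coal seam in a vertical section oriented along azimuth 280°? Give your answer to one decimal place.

Let the plane be z = a·E + b·N + c.
Station 2−Station 1: −506a − 30b = −60.3;  Station 3−Station 1: −243a + 115b = −103.1.
Solving gives a = 0.15314, b = −0.57293.
Unit vector along 280° is (sin 280°, cos 280°) = (-0.9848, 0.1736).
Slope in that direction = a·(-0.9848) + b·(0.1736) = −0.25030.
Apparent dip = arctan|0.25030| = 14.1° (true dip is 30.7°, so apparent ≤ true as expected).

14.1°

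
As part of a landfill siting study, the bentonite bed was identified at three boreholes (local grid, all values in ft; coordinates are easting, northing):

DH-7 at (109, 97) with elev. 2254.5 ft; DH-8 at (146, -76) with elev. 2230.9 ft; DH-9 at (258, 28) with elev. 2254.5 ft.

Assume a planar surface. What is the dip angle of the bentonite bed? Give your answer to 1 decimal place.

Let the plane be z = a·easting + b·northing + c.
DH-8−DH-7: 37a − 173b = −23.6;  DH-9−DH-7: 149a − 69b = 0.
Solving gives a = 0.07012, b = 0.15141.
Gradient magnitude |∇z| = √(a² + b²) = √(0.00492 + 0.02293) = 0.16686.
True dip = arctan(0.16686) = 9.5°, dipping toward SSW (azimuth ≈ 205°).

9.5°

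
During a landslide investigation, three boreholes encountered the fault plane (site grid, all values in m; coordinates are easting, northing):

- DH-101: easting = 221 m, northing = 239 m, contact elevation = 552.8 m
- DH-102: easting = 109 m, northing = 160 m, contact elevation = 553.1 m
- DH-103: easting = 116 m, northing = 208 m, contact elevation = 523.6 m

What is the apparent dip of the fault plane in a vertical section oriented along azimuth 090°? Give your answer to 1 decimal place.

25.7°

Two edge vectors: DH-101→DH-102 = (-112, -79, 0.3), DH-101→DH-103 = (-105, -31, -29.2).
Normal n = (DH-101→DH-102) × (DH-101→DH-103) = (2316.1, -3301.9, -4823).
So ∂z/∂easting = −n_x/n_z = 0.48022 and ∂z/∂northing = −n_y/n_z = −0.68462.
Unit vector along 090° is (sin 90°, cos 90°) = (1.0000, 0.0000).
Slope in that direction = a·(1.0000) + b·(0.0000) = 0.48022.
Apparent dip = arctan|0.48022| = 25.7° (true dip is 39.9°, so apparent ≤ true as expected).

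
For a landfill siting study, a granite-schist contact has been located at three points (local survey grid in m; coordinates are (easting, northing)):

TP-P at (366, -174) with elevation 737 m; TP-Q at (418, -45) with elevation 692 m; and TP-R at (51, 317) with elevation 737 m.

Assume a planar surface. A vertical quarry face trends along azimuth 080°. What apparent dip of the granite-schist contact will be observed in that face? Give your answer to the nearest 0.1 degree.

20.1°

Let the plane be z = a·E + b·N + c.
TP-Q−TP-P: 52a + 129b = −45;  TP-R−TP-P: −315a + 491b = 0.
Solving gives a = −0.33393, b = −0.21423.
Unit vector along 080° is (sin 80°, cos 80°) = (0.9848, 0.1736).
Slope in that direction = a·(0.9848) + b·(0.1736) = −0.36606.
Apparent dip = arctan|0.36606| = 20.1° (true dip is 21.6°, so apparent ≤ true as expected).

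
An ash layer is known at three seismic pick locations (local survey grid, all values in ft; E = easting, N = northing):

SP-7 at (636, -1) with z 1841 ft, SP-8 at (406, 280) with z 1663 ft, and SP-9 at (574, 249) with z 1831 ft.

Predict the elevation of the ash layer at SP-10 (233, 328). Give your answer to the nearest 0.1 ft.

1493.5 ft

Two edge vectors: SP-7→SP-8 = (-230, 281, -178), SP-7→SP-9 = (-62, 250, -10).
Normal n = (SP-7→SP-8) × (SP-7→SP-9) = (41690, 8736, -40078).
So ∂z/∂E = −n_x/n_z = 1.04022 and ∂z/∂N = −n_y/n_z = 0.21797.
Intercept c from SP-7: 1841 − 661.58 + 0.22 = 1179.64.
At (233, 328): z = 242.4 + 71.5 + 1179.64 = 1493.5 ft.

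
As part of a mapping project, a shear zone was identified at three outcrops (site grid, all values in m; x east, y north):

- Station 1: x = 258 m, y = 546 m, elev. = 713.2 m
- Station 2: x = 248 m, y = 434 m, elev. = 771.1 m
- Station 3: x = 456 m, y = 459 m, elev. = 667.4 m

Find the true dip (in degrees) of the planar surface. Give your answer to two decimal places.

33.03°

Let the plane be z = a·x + b·y + c.
Station 2−Station 1: −10a − 112b = 57.9;  Station 3−Station 1: 198a − 87b = −45.8.
Solving gives a = −0.44116, b = −0.47758.
Gradient magnitude |∇z| = √(a² + b²) = √(0.19462 + 0.22808) = 0.65015.
True dip = arctan(0.65015) = 33.03°, dipping toward NE (azimuth ≈ 043°).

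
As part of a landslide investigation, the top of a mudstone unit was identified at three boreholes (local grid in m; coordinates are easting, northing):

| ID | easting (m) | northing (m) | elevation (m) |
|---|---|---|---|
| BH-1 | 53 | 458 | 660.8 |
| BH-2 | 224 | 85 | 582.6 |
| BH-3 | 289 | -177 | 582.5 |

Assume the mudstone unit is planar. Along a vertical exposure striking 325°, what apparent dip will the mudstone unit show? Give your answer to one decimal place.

Let the plane be z = a·easting + b·northing + c.
BH-2−BH-1: 171a − 373b = −78.2;  BH-3−BH-1: 236a − 635b = −78.3.
Solving gives a = −0.99485, b = −0.24643.
Unit vector along 325° is (sin 325°, cos 325°) = (-0.5736, 0.8192).
Slope in that direction = a·(-0.5736) + b·(0.8192) = 0.36876.
Apparent dip = arctan|0.36876| = 20.2° (true dip is 45.7°, so apparent ≤ true as expected).

20.2°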